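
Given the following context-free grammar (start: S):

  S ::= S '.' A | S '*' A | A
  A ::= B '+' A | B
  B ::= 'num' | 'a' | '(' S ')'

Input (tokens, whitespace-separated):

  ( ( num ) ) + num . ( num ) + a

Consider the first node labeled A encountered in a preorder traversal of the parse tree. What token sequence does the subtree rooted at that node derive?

( ( num ) ) + num

[S [S [A [B ( [S [A [B ( [S [A [B num]]] )]]] )] + [A [B num]]]] . [A [B ( [S [A [B num]]] )] + [A [B a]]]]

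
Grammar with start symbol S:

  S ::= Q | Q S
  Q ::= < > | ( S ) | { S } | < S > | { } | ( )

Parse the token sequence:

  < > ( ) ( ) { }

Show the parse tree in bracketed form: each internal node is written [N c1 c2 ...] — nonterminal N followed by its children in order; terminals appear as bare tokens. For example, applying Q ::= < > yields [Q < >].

[S [Q < >] [S [Q ( )] [S [Q ( )] [S [Q { }]]]]]

S
Q S
< > S
< > Q S
< > ( ) S
< > ( ) Q S
< > ( ) ( ) S
< > ( ) ( ) Q
< > ( ) ( ) { }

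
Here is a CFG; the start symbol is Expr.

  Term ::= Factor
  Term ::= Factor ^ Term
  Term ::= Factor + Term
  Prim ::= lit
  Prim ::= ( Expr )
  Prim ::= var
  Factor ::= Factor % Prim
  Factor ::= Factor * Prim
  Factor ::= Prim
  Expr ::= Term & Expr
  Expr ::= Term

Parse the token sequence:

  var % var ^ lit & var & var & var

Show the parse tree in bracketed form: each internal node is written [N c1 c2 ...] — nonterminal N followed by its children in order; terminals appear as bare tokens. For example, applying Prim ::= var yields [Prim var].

Expr
Term & Expr
Factor ^ Term & Expr
Factor % Prim ^ Term & Expr
Prim % Prim ^ Term & Expr
var % Prim ^ Term & Expr
var % var ^ Term & Expr
var % var ^ Factor & Expr
var % var ^ Prim & Expr
var % var ^ lit & Expr
var % var ^ lit & Term & Expr
var % var ^ lit & Factor & Expr
var % var ^ lit & Prim & Expr
var % var ^ lit & var & Expr
var % var ^ lit & var & Term & Expr
var % var ^ lit & var & Factor & Expr
var % var ^ lit & var & Prim & Expr
var % var ^ lit & var & var & Expr
var % var ^ lit & var & var & Term
var % var ^ lit & var & var & Factor
var % var ^ lit & var & var & Prim
var % var ^ lit & var & var & var

[Expr [Term [Factor [Factor [Prim var]] % [Prim var]] ^ [Term [Factor [Prim lit]]]] & [Expr [Term [Factor [Prim var]]] & [Expr [Term [Factor [Prim var]]] & [Expr [Term [Factor [Prim var]]]]]]]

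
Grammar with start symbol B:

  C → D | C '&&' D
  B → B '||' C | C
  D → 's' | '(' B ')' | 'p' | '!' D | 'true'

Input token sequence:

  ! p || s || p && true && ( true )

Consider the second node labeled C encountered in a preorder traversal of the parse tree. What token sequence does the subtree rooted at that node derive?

s

[B [B [B [C [D ! [D p]]]] || [C [D s]]] || [C [C [C [D p]] && [D true]] && [D ( [B [C [D true]]] )]]]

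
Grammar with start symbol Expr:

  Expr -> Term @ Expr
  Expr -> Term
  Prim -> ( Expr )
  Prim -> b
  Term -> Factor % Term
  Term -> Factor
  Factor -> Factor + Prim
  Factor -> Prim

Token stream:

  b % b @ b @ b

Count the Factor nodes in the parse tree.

[Expr [Term [Factor [Prim b]] % [Term [Factor [Prim b]]]] @ [Expr [Term [Factor [Prim b]]] @ [Expr [Term [Factor [Prim b]]]]]]

4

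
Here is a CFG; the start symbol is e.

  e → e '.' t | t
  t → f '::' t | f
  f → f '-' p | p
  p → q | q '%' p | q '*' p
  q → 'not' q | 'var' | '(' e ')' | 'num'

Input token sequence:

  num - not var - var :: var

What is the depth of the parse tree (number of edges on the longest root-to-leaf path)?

7

[e [t [f [f [f [p [q num]]] - [p [q not [q var]]]] - [p [q var]]] :: [t [f [p [q var]]]]]]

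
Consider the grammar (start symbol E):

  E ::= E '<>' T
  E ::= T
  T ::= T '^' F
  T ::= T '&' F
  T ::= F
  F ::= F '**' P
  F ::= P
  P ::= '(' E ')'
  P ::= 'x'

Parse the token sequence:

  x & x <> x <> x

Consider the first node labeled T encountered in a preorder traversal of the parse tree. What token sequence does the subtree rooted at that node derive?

[E [E [E [T [T [F [P x]]] & [F [P x]]]] <> [T [F [P x]]]] <> [T [F [P x]]]]

x & x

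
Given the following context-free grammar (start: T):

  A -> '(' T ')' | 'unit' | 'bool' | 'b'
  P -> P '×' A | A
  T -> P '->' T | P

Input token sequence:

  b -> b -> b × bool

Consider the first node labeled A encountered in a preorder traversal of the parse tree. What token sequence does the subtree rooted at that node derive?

[T [P [A b]] -> [T [P [A b]] -> [T [P [P [A b]] × [A bool]]]]]

b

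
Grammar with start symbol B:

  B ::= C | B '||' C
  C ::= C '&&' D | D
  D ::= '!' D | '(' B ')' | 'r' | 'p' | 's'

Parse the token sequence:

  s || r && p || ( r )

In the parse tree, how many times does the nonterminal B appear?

4

[B [B [B [C [D s]]] || [C [C [D r]] && [D p]]] || [C [D ( [B [C [D r]]] )]]]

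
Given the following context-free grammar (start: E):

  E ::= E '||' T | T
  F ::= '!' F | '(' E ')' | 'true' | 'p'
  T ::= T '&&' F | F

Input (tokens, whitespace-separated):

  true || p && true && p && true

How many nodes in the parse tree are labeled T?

[E [E [T [F true]]] || [T [T [T [T [F p]] && [F true]] && [F p]] && [F true]]]

5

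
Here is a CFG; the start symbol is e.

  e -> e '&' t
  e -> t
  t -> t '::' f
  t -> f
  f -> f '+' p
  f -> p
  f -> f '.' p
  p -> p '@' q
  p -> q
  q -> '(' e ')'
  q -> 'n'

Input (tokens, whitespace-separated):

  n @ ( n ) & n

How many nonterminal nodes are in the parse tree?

[e [e [t [f [p [p [q n]] @ [q ( [e [t [f [p [q n]]]]] )]]]]] & [t [f [p [q n]]]]]

17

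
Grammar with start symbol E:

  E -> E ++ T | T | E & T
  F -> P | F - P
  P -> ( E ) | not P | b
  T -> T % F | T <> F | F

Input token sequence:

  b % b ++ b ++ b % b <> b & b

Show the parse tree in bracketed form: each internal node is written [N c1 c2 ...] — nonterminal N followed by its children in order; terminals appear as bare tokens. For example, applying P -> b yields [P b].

[E [E [E [E [T [T [F [P b]]] % [F [P b]]]] ++ [T [F [P b]]]] ++ [T [T [T [F [P b]]] % [F [P b]]] <> [F [P b]]]] & [T [F [P b]]]]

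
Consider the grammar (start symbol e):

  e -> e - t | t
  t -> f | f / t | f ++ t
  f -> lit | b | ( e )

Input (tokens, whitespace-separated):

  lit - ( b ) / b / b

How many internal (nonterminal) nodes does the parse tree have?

13

[e [e [t [f lit]]] - [t [f ( [e [t [f b]]] )] / [t [f b] / [t [f b]]]]]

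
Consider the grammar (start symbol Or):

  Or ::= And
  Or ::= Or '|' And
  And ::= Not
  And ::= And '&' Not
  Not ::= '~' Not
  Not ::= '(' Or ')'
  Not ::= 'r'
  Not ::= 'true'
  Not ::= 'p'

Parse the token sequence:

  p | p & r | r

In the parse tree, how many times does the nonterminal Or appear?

3

[Or [Or [Or [And [Not p]]] | [And [And [Not p]] & [Not r]]] | [And [Not r]]]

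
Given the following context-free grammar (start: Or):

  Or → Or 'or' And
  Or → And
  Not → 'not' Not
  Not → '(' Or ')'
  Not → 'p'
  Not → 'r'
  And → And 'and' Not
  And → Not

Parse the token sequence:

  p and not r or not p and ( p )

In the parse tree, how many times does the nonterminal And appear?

[Or [Or [And [And [Not p]] and [Not not [Not r]]]] or [And [And [Not not [Not p]]] and [Not ( [Or [And [Not p]]] )]]]

5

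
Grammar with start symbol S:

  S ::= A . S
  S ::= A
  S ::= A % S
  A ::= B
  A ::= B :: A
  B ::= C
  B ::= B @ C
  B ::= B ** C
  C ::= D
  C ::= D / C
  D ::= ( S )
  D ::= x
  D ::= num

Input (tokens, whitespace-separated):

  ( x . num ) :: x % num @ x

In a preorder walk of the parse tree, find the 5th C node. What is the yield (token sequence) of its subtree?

[S [A [B [C [D ( [S [A [B [C [D x]]]] . [S [A [B [C [D num]]]]]] )]]] :: [A [B [C [D x]]]]] % [S [A [B [B [C [D num]]] @ [C [D x]]]]]]

num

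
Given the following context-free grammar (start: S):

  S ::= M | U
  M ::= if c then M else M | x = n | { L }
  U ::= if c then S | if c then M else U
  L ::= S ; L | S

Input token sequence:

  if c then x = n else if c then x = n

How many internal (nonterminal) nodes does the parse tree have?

6

[S [U if c then [M x = n] else [U if c then [S [M x = n]]]]]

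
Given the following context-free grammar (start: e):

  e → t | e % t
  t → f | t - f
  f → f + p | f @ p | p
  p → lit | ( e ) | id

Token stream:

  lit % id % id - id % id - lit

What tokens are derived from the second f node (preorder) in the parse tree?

[e [e [e [e [t [f [p lit]]]] % [t [f [p id]]]] % [t [t [f [p id]]] - [f [p id]]]] % [t [t [f [p id]]] - [f [p lit]]]]

id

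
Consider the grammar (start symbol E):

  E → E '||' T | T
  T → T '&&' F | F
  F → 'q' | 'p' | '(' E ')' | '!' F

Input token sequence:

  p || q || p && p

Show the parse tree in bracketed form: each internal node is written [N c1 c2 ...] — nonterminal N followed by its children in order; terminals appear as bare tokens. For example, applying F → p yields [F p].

[E [E [E [T [F p]]] || [T [F q]]] || [T [T [F p]] && [F p]]]

E
E || T
E || T || T
T || T || T
F || T || T
p || T || T
p || F || T
p || q || T
p || q || T && F
p || q || F && F
p || q || p && F
p || q || p && p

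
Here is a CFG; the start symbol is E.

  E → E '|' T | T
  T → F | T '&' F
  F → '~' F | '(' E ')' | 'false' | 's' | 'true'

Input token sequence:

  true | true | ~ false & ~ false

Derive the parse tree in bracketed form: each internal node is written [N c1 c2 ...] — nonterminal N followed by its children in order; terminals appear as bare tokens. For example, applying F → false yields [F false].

E
E | T
E | T | T
T | T | T
F | T | T
true | T | T
true | F | T
true | true | T
true | true | T & F
true | true | F & F
true | true | ~ F & F
true | true | ~ false & F
true | true | ~ false & ~ F
true | true | ~ false & ~ false

[E [E [E [T [F true]]] | [T [F true]]] | [T [T [F ~ [F false]]] & [F ~ [F false]]]]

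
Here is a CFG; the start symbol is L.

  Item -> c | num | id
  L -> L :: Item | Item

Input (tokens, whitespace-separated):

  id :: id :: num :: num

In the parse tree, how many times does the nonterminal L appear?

4

[L [L [L [L [Item id]] :: [Item id]] :: [Item num]] :: [Item num]]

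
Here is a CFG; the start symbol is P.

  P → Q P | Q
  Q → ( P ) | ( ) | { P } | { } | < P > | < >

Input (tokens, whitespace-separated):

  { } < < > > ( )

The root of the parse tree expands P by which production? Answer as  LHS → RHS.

P → Q P

[P [Q { }] [P [Q < [P [Q < >]] >] [P [Q ( )]]]]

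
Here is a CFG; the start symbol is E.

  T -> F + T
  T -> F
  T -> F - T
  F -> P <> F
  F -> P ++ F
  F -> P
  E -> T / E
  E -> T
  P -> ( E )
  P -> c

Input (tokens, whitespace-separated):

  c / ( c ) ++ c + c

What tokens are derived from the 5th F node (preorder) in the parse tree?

c

[E [T [F [P c]]] / [E [T [F [P ( [E [T [F [P c]]]] )] ++ [F [P c]]] + [T [F [P c]]]]]]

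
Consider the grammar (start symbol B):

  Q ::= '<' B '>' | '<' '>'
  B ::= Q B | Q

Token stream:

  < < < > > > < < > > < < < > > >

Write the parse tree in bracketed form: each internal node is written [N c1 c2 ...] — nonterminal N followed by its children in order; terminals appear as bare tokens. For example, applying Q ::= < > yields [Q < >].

B
Q B
< B > B
< Q > B
< < B > > B
< < Q > > B
< < < > > > B
< < < > > > Q B
< < < > > > < B > B
< < < > > > < Q > B
< < < > > > < < > > B
< < < > > > < < > > Q
< < < > > > < < > > < B >
< < < > > > < < > > < Q >
< < < > > > < < > > < < B > >
< < < > > > < < > > < < Q > >
< < < > > > < < > > < < < > > >

[B [Q < [B [Q < [B [Q < >]] >]] >] [B [Q < [B [Q < >]] >] [B [Q < [B [Q < [B [Q < >]] >]] >]]]]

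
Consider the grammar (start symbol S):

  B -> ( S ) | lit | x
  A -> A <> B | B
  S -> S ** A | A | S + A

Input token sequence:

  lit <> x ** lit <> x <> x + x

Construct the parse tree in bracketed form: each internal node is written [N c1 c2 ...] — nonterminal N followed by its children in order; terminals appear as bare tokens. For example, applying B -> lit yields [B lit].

S
S + A
S ** A + A
A ** A + A
A <> B ** A + A
B <> B ** A + A
lit <> B ** A + A
lit <> x ** A + A
lit <> x ** A <> B + A
lit <> x ** A <> B <> B + A
lit <> x ** B <> B <> B + A
lit <> x ** lit <> B <> B + A
lit <> x ** lit <> x <> B + A
lit <> x ** lit <> x <> x + A
lit <> x ** lit <> x <> x + B
lit <> x ** lit <> x <> x + x

[S [S [S [A [A [B lit]] <> [B x]]] ** [A [A [A [B lit]] <> [B x]] <> [B x]]] + [A [B x]]]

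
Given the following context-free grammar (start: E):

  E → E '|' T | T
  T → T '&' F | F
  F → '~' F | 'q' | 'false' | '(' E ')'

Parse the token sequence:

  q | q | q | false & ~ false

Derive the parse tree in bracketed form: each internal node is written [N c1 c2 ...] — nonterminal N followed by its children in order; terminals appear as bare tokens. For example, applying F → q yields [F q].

E
E | T
E | T | T
E | T | T | T
T | T | T | T
F | T | T | T
q | T | T | T
q | F | T | T
q | q | T | T
q | q | F | T
q | q | q | T
q | q | q | T & F
q | q | q | F & F
q | q | q | false & F
q | q | q | false & ~ F
q | q | q | false & ~ false

[E [E [E [E [T [F q]]] | [T [F q]]] | [T [F q]]] | [T [T [F false]] & [F ~ [F false]]]]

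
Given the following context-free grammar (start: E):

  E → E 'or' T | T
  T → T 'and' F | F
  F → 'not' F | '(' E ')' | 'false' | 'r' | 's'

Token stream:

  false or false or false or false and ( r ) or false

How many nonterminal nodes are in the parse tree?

20

[E [E [E [E [E [T [F false]]] or [T [F false]]] or [T [F false]]] or [T [T [F false]] and [F ( [E [T [F r]]] )]]] or [T [F false]]]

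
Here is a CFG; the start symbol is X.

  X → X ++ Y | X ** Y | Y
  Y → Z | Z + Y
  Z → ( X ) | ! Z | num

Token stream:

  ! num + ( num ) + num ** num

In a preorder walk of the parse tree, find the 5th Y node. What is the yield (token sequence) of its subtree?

[X [X [Y [Z ! [Z num]] + [Y [Z ( [X [Y [Z num]]] )] + [Y [Z num]]]]] ** [Y [Z num]]]

num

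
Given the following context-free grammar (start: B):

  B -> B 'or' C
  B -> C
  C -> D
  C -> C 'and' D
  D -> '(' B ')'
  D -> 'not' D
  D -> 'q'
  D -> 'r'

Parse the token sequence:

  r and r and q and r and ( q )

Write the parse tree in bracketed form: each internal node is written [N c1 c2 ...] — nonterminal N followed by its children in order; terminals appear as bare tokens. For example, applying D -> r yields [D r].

B
C
C and D
C and D and D
C and D and D and D
C and D and D and D and D
D and D and D and D and D
r and D and D and D and D
r and r and D and D and D
r and r and q and D and D
r and r and q and r and D
r and r and q and r and ( B )
r and r and q and r and ( C )
r and r and q and r and ( D )
r and r and q and r and ( q )

[B [C [C [C [C [C [D r]] and [D r]] and [D q]] and [D r]] and [D ( [B [C [D q]]] )]]]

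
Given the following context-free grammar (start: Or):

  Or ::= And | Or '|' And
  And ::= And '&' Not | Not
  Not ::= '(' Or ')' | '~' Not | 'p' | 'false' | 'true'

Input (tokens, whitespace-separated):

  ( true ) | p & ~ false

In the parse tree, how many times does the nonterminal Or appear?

3

[Or [Or [And [Not ( [Or [And [Not true]]] )]]] | [And [And [Not p]] & [Not ~ [Not false]]]]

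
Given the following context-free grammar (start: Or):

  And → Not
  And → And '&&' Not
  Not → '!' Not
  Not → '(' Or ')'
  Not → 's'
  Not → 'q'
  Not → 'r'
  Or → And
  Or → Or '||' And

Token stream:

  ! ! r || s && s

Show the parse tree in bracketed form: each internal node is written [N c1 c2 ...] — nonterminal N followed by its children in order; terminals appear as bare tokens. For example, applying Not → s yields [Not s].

Or
Or || And
And || And
Not || And
! Not || And
! ! Not || And
! ! r || And
! ! r || And && Not
! ! r || Not && Not
! ! r || s && Not
! ! r || s && s

[Or [Or [And [Not ! [Not ! [Not r]]]]] || [And [And [Not s]] && [Not s]]]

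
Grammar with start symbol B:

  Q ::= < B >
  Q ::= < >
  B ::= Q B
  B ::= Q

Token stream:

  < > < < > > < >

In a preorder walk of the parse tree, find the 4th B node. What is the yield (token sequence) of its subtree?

< >

[B [Q < >] [B [Q < [B [Q < >]] >] [B [Q < >]]]]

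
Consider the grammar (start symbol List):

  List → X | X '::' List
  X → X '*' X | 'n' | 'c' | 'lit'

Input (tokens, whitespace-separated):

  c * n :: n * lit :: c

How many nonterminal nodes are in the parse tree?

[List [X [X c] * [X n]] :: [List [X [X n] * [X lit]] :: [List [X c]]]]

10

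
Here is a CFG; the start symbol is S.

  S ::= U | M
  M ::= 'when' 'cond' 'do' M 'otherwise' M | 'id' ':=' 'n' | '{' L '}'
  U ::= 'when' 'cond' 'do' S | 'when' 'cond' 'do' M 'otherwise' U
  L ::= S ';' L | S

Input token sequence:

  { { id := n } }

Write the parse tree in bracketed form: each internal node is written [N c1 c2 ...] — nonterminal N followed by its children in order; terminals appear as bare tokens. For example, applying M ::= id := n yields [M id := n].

[S [M { [L [S [M { [L [S [M id := n]]] }]]] }]]

S
M
{ L }
{ S }
{ M }
{ { L } }
{ { S } }
{ { M } }
{ { id := n } }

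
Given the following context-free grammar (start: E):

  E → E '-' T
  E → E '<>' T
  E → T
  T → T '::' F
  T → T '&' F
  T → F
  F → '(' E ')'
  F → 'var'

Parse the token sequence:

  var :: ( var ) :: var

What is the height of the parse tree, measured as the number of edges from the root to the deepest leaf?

7

[E [T [T [T [F var]] :: [F ( [E [T [F var]]] )]] :: [F var]]]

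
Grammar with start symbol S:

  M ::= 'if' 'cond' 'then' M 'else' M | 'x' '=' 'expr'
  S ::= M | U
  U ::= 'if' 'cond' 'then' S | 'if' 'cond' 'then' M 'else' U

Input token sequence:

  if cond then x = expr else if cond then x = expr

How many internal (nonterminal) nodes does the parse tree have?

[S [U if cond then [M x = expr] else [U if cond then [S [M x = expr]]]]]

6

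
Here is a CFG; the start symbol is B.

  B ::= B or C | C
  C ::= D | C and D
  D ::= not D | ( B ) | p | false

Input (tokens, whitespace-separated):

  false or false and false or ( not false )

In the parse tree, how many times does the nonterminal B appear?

[B [B [B [C [D false]]] or [C [C [D false]] and [D false]]] or [C [D ( [B [C [D not [D false]]]] )]]]

4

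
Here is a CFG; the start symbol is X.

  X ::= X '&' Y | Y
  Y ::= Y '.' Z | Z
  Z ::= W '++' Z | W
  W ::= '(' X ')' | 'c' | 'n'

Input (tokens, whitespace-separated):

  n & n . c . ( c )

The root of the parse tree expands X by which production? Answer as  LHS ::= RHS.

X ::= X '&' Y

[X [X [Y [Z [W n]]]] & [Y [Y [Y [Z [W n]]] . [Z [W c]]] . [Z [W ( [X [Y [Z [W c]]]] )]]]]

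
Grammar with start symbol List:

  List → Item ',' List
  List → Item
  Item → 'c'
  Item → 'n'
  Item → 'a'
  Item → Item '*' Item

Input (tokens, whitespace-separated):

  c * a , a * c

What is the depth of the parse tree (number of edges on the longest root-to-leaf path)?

4

[List [Item [Item c] * [Item a]] , [List [Item [Item a] * [Item c]]]]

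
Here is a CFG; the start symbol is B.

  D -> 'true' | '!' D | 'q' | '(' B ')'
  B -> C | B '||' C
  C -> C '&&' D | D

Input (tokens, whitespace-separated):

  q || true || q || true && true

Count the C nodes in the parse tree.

[B [B [B [B [C [D q]]] || [C [D true]]] || [C [D q]]] || [C [C [D true]] && [D true]]]

5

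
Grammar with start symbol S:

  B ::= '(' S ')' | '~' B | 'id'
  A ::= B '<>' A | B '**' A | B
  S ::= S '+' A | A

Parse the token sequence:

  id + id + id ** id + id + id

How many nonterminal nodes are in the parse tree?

17

[S [S [S [S [S [A [B id]]] + [A [B id]]] + [A [B id] ** [A [B id]]]] + [A [B id]]] + [A [B id]]]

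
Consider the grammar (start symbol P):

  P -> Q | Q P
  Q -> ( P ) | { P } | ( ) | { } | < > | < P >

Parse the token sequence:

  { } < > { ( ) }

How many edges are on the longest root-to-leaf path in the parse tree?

6

[P [Q { }] [P [Q < >] [P [Q { [P [Q ( )]] }]]]]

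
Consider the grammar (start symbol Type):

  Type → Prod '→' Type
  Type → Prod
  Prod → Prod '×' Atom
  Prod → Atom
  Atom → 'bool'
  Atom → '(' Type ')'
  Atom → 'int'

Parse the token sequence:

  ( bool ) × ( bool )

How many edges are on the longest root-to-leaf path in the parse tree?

7

[Type [Prod [Prod [Atom ( [Type [Prod [Atom bool]]] )]] × [Atom ( [Type [Prod [Atom bool]]] )]]]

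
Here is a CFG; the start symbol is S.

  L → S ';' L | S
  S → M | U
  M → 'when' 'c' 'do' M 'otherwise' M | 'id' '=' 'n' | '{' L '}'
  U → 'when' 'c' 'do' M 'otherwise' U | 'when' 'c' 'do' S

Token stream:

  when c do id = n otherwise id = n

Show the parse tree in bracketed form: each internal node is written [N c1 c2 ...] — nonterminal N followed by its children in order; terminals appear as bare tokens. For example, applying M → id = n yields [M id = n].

[S [M when c do [M id = n] otherwise [M id = n]]]

S
M
when c do M otherwise M
when c do id = n otherwise M
when c do id = n otherwise id = n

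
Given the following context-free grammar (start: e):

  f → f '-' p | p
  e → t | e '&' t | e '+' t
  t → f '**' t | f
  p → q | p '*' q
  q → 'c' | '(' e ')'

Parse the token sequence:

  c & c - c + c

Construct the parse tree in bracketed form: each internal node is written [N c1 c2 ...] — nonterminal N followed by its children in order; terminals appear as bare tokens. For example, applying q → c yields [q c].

e
e + t
e & t + t
t & t + t
f & t + t
p & t + t
q & t + t
c & t + t
c & f + t
c & f - p + t
c & p - p + t
c & q - p + t
c & c - p + t
c & c - q + t
c & c - c + t
c & c - c + f
c & c - c + p
c & c - c + q
c & c - c + c

[e [e [e [t [f [p [q c]]]]] & [t [f [f [p [q c]]] - [p [q c]]]]] + [t [f [p [q c]]]]]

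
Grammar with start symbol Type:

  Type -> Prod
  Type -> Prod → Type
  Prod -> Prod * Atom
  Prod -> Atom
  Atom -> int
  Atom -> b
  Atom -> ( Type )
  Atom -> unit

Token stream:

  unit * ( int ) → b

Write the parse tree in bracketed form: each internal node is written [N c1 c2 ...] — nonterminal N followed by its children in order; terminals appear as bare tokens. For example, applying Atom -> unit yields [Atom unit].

[Type [Prod [Prod [Atom unit]] * [Atom ( [Type [Prod [Atom int]]] )]] → [Type [Prod [Atom b]]]]

Type
Prod → Type
Prod * Atom → Type
Atom * Atom → Type
unit * Atom → Type
unit * ( Type ) → Type
unit * ( Prod ) → Type
unit * ( Atom ) → Type
unit * ( int ) → Type
unit * ( int ) → Prod
unit * ( int ) → Atom
unit * ( int ) → b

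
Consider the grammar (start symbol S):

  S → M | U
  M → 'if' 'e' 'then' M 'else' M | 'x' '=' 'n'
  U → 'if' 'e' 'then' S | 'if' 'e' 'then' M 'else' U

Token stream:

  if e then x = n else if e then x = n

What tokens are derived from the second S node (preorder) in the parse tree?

[S [U if e then [M x = n] else [U if e then [S [M x = n]]]]]

x = n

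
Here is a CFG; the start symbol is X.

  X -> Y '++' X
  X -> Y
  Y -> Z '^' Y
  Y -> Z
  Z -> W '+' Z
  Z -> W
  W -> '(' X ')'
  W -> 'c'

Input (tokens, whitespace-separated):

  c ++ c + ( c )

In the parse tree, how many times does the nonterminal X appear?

[X [Y [Z [W c]]] ++ [X [Y [Z [W c] + [Z [W ( [X [Y [Z [W c]]]] )]]]]]]

3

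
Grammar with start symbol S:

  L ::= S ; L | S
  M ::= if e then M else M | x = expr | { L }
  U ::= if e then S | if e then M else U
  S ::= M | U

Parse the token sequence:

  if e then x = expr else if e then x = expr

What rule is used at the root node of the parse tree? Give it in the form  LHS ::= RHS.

S ::= U

[S [U if e then [M x = expr] else [U if e then [S [M x = expr]]]]]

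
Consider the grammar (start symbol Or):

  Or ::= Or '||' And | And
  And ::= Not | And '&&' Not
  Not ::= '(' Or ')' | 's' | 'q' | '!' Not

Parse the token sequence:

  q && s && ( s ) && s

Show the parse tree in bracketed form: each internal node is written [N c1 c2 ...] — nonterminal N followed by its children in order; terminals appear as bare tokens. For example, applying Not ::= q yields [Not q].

Or
And
And && Not
And && Not && Not
And && Not && Not && Not
Not && Not && Not && Not
q && Not && Not && Not
q && s && Not && Not
q && s && ( Or ) && Not
q && s && ( And ) && Not
q && s && ( Not ) && Not
q && s && ( s ) && Not
q && s && ( s ) && s

[Or [And [And [And [And [Not q]] && [Not s]] && [Not ( [Or [And [Not s]]] )]] && [Not s]]]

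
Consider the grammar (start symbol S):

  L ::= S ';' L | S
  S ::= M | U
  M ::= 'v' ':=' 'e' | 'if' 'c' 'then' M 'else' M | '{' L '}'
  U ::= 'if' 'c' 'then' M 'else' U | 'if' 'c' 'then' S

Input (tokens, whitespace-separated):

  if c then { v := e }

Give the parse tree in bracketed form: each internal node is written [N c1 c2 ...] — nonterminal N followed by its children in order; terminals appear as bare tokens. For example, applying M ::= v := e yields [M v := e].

S
U
if c then S
if c then M
if c then { L }
if c then { S }
if c then { M }
if c then { v := e }

[S [U if c then [S [M { [L [S [M v := e]]] }]]]]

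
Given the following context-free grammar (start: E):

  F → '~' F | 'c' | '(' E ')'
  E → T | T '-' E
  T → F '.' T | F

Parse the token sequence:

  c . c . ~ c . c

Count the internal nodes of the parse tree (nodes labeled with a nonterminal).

10

[E [T [F c] . [T [F c] . [T [F ~ [F c]] . [T [F c]]]]]]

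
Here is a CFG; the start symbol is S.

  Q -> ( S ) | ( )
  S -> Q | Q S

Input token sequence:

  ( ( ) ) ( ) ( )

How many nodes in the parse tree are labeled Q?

4

[S [Q ( [S [Q ( )]] )] [S [Q ( )] [S [Q ( )]]]]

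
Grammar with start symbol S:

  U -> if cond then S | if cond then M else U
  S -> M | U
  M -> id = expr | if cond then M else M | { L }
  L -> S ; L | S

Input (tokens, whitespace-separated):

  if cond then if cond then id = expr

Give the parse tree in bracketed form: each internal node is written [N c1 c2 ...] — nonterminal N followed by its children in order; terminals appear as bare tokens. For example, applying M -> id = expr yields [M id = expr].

[S [U if cond then [S [U if cond then [S [M id = expr]]]]]]

S
U
if cond then S
if cond then U
if cond then if cond then S
if cond then if cond then M
if cond then if cond then id = expr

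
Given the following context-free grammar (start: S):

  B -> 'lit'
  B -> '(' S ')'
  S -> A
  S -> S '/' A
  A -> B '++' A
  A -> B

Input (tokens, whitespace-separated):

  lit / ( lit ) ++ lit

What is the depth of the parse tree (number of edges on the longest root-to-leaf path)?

6

[S [S [A [B lit]]] / [A [B ( [S [A [B lit]]] )] ++ [A [B lit]]]]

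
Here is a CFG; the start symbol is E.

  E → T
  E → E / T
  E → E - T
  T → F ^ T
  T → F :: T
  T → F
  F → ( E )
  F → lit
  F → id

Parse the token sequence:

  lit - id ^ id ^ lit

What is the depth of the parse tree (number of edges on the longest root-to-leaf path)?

[E [E [T [F lit]]] - [T [F id] ^ [T [F id] ^ [T [F lit]]]]]

5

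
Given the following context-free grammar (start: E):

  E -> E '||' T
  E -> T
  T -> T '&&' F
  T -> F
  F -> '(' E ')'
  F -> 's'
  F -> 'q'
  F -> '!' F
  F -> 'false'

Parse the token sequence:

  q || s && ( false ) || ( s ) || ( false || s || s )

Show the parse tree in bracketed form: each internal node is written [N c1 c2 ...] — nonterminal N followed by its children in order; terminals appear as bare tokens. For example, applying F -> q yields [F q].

[E [E [E [E [T [F q]]] || [T [T [F s]] && [F ( [E [T [F false]]] )]]] || [T [F ( [E [T [F s]]] )]]] || [T [F ( [E [E [E [T [F false]]] || [T [F s]]] || [T [F s]]] )]]]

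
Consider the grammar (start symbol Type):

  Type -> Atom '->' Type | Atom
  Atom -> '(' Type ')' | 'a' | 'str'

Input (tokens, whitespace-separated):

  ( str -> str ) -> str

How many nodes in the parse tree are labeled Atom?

4

[Type [Atom ( [Type [Atom str] -> [Type [Atom str]]] )] -> [Type [Atom str]]]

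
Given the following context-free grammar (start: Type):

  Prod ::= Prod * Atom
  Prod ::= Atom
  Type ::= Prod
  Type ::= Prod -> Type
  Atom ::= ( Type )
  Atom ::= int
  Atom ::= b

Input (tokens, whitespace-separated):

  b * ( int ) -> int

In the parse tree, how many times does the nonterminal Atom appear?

4

[Type [Prod [Prod [Atom b]] * [Atom ( [Type [Prod [Atom int]]] )]] -> [Type [Prod [Atom int]]]]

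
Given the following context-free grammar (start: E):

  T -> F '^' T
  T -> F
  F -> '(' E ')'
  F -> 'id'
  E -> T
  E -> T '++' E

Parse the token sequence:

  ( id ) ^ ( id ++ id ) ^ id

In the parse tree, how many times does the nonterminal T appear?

[E [T [F ( [E [T [F id]]] )] ^ [T [F ( [E [T [F id]] ++ [E [T [F id]]]] )] ^ [T [F id]]]]]

6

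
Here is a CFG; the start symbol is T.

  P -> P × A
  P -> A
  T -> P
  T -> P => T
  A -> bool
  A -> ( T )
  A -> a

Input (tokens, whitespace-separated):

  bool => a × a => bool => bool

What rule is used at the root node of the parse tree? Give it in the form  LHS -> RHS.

T -> P => T

[T [P [A bool]] => [T [P [P [A a]] × [A a]] => [T [P [A bool]] => [T [P [A bool]]]]]]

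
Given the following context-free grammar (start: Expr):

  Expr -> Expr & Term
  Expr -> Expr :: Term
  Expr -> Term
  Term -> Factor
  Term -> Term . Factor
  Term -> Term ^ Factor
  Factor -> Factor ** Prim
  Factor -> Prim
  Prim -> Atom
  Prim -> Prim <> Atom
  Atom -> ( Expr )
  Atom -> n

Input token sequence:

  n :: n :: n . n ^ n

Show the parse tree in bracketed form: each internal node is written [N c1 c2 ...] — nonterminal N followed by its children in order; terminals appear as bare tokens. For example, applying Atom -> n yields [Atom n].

Expr
Expr :: Term
Expr :: Term :: Term
Term :: Term :: Term
Factor :: Term :: Term
Prim :: Term :: Term
Atom :: Term :: Term
n :: Term :: Term
n :: Factor :: Term
n :: Prim :: Term
n :: Atom :: Term
n :: n :: Term
n :: n :: Term ^ Factor
n :: n :: Term . Factor ^ Factor
n :: n :: Factor . Factor ^ Factor
n :: n :: Prim . Factor ^ Factor
n :: n :: Atom . Factor ^ Factor
n :: n :: n . Factor ^ Factor
n :: n :: n . Prim ^ Factor
n :: n :: n . Atom ^ Factor
n :: n :: n . n ^ Factor
n :: n :: n . n ^ Prim
n :: n :: n . n ^ Atom
n :: n :: n . n ^ n

[Expr [Expr [Expr [Term [Factor [Prim [Atom n]]]]] :: [Term [Factor [Prim [Atom n]]]]] :: [Term [Term [Term [Factor [Prim [Atom n]]]] . [Factor [Prim [Atom n]]]] ^ [Factor [Prim [Atom n]]]]]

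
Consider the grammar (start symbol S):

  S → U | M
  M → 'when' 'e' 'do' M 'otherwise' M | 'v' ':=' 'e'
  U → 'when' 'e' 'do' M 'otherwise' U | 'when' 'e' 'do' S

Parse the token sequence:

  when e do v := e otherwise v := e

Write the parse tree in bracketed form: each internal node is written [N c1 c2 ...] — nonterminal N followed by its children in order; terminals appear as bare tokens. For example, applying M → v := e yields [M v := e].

[S [M when e do [M v := e] otherwise [M v := e]]]

S
M
when e do M otherwise M
when e do v := e otherwise M
when e do v := e otherwise v := e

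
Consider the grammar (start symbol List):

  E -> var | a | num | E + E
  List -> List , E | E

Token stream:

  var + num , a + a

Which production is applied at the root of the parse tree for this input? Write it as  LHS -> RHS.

List -> List , E

[List [List [E [E var] + [E num]]] , [E [E a] + [E a]]]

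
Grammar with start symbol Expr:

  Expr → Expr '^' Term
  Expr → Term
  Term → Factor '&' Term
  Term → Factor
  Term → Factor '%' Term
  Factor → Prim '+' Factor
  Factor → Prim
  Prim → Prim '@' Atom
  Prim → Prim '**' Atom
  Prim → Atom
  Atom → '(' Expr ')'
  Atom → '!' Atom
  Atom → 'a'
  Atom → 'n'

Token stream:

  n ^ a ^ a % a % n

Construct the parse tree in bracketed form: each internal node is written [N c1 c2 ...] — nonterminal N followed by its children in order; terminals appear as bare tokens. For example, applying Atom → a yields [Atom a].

[Expr [Expr [Expr [Term [Factor [Prim [Atom n]]]]] ^ [Term [Factor [Prim [Atom a]]]]] ^ [Term [Factor [Prim [Atom a]]] % [Term [Factor [Prim [Atom a]]] % [Term [Factor [Prim [Atom n]]]]]]]

Expr
Expr ^ Term
Expr ^ Term ^ Term
Term ^ Term ^ Term
Factor ^ Term ^ Term
Prim ^ Term ^ Term
Atom ^ Term ^ Term
n ^ Term ^ Term
n ^ Factor ^ Term
n ^ Prim ^ Term
n ^ Atom ^ Term
n ^ a ^ Term
n ^ a ^ Factor % Term
n ^ a ^ Prim % Term
n ^ a ^ Atom % Term
n ^ a ^ a % Term
n ^ a ^ a % Factor % Term
n ^ a ^ a % Prim % Term
n ^ a ^ a % Atom % Term
n ^ a ^ a % a % Term
n ^ a ^ a % a % Factor
n ^ a ^ a % a % Prim
n ^ a ^ a % a % Atom
n ^ a ^ a % a % n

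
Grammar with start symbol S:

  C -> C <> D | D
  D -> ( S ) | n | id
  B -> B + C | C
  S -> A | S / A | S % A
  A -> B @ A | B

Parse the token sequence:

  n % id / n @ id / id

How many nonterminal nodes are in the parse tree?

24

[S [S [S [S [A [B [C [D n]]]]] % [A [B [C [D id]]]]] / [A [B [C [D n]]] @ [A [B [C [D id]]]]]] / [A [B [C [D id]]]]]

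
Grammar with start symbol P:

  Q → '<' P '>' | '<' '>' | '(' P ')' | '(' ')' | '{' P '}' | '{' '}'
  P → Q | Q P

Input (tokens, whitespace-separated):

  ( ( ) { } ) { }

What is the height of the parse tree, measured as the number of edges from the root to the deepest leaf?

[P [Q ( [P [Q ( )] [P [Q { }]]] )] [P [Q { }]]]

5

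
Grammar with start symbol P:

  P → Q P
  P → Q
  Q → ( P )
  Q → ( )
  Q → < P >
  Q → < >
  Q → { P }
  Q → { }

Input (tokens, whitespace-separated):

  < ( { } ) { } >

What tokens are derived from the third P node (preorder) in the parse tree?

{ }

[P [Q < [P [Q ( [P [Q { }]] )] [P [Q { }]]] >]]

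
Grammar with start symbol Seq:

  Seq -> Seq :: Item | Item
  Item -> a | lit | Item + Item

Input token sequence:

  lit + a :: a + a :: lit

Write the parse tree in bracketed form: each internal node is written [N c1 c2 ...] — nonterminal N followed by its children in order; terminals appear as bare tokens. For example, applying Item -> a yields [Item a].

Seq
Seq :: Item
Seq :: Item :: Item
Item :: Item :: Item
Item + Item :: Item :: Item
lit + Item :: Item :: Item
lit + a :: Item :: Item
lit + a :: Item + Item :: Item
lit + a :: a + Item :: Item
lit + a :: a + a :: Item
lit + a :: a + a :: lit

[Seq [Seq [Seq [Item [Item lit] + [Item a]]] :: [Item [Item a] + [Item a]]] :: [Item lit]]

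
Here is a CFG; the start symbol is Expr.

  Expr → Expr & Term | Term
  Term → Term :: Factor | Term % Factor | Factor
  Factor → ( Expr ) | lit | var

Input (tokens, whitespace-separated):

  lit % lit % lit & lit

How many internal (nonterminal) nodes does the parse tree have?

10

[Expr [Expr [Term [Term [Term [Factor lit]] % [Factor lit]] % [Factor lit]]] & [Term [Factor lit]]]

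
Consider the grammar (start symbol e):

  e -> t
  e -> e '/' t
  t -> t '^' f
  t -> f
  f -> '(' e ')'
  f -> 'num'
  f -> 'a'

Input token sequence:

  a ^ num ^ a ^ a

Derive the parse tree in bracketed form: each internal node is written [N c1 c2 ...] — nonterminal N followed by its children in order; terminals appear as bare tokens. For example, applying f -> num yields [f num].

[e [t [t [t [t [f a]] ^ [f num]] ^ [f a]] ^ [f a]]]

e
t
t ^ f
t ^ f ^ f
t ^ f ^ f ^ f
f ^ f ^ f ^ f
a ^ f ^ f ^ f
a ^ num ^ f ^ f
a ^ num ^ a ^ f
a ^ num ^ a ^ a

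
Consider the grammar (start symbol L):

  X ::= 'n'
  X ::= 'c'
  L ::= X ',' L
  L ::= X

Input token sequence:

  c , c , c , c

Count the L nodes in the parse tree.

4

[L [X c] , [L [X c] , [L [X c] , [L [X c]]]]]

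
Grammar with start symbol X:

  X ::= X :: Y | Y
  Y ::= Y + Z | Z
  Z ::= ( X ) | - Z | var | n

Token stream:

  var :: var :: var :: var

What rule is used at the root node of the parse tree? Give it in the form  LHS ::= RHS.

[X [X [X [X [Y [Z var]]] :: [Y [Z var]]] :: [Y [Z var]]] :: [Y [Z var]]]

X ::= X :: Y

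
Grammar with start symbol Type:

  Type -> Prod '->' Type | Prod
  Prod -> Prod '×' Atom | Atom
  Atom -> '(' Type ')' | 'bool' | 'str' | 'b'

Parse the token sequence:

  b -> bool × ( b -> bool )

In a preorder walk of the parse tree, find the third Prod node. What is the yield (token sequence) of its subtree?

bool

[Type [Prod [Atom b]] -> [Type [Prod [Prod [Atom bool]] × [Atom ( [Type [Prod [Atom b]] -> [Type [Prod [Atom bool]]]] )]]]]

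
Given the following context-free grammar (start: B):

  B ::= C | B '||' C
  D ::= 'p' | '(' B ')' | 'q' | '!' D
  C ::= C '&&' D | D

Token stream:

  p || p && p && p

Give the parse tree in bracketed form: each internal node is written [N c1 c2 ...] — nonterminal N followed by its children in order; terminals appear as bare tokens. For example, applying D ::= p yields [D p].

[B [B [C [D p]]] || [C [C [C [D p]] && [D p]] && [D p]]]

B
B || C
C || C
D || C
p || C
p || C && D
p || C && D && D
p || D && D && D
p || p && D && D
p || p && p && D
p || p && p && p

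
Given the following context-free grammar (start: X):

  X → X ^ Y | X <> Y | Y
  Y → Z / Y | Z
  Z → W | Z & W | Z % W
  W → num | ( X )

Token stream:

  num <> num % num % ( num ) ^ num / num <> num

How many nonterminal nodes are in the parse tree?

27

[X [X [X [X [Y [Z [W num]]]] <> [Y [Z [Z [Z [W num]] % [W num]] % [W ( [X [Y [Z [W num]]]] )]]]] ^ [Y [Z [W num]] / [Y [Z [W num]]]]] <> [Y [Z [W num]]]]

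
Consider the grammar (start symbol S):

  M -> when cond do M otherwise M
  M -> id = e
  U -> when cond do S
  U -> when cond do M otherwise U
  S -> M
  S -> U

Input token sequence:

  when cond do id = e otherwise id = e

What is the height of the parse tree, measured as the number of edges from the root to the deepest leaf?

3

[S [M when cond do [M id = e] otherwise [M id = e]]]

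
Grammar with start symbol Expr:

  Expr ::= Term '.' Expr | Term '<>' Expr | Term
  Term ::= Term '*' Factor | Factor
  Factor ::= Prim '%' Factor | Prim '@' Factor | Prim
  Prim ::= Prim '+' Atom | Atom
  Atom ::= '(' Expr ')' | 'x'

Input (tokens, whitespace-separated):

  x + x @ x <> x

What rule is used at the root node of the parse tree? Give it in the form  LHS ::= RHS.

[Expr [Term [Factor [Prim [Prim [Atom x]] + [Atom x]] @ [Factor [Prim [Atom x]]]]] <> [Expr [Term [Factor [Prim [Atom x]]]]]]

Expr ::= Term '<>' Expr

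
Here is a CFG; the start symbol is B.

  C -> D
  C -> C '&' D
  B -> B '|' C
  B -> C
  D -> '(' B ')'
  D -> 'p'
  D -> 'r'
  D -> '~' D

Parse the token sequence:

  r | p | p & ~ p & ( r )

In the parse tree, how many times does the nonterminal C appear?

6

[B [B [B [C [D r]]] | [C [D p]]] | [C [C [C [D p]] & [D ~ [D p]]] & [D ( [B [C [D r]]] )]]]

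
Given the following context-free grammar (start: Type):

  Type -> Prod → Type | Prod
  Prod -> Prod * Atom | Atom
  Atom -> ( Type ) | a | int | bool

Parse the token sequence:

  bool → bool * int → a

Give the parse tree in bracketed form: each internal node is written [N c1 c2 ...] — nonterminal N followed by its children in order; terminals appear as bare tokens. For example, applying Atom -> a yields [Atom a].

Type
Prod → Type
Atom → Type
bool → Type
bool → Prod → Type
bool → Prod * Atom → Type
bool → Atom * Atom → Type
bool → bool * Atom → Type
bool → bool * int → Type
bool → bool * int → Prod
bool → bool * int → Atom
bool → bool * int → a

[Type [Prod [Atom bool]] → [Type [Prod [Prod [Atom bool]] * [Atom int]] → [Type [Prod [Atom a]]]]]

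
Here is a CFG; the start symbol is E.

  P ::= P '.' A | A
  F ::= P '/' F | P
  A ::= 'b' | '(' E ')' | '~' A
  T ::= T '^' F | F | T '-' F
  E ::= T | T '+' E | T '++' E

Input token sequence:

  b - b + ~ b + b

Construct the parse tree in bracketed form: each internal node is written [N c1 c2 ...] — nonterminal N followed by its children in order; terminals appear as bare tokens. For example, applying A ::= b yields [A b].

E
T + E
T - F + E
F - F + E
P - F + E
A - F + E
b - F + E
b - P + E
b - A + E
b - b + E
b - b + T + E
b - b + F + E
b - b + P + E
b - b + A + E
b - b + ~ A + E
b - b + ~ b + E
b - b + ~ b + T
b - b + ~ b + F
b - b + ~ b + P
b - b + ~ b + A
b - b + ~ b + b

[E [T [T [F [P [A b]]]] - [F [P [A b]]]] + [E [T [F [P [A ~ [A b]]]]] + [E [T [F [P [A b]]]]]]]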